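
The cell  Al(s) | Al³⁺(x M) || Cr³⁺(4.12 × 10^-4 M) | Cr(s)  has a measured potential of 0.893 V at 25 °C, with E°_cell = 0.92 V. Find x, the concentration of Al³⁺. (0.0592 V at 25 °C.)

From the Nernst equation, log Q = n(E° − E)/0.0592 = 3(0.92 − 0.893)/0.0592 = 1.368, so Q = 23.3.
With Q = [Al³⁺]/[Cr³⁺] and the known concentrations, [Al³⁺] in the numerator gives [Al³⁺] = 0.0096 M.

0.0096 M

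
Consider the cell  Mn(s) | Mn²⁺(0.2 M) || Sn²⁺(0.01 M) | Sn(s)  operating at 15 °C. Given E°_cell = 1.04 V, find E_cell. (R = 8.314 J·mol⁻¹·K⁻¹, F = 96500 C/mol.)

Balancing electrons gives n = 2; the reaction quotient is Q = [Mn²⁺]/[Sn²⁺] = 20.0.
E = E° − (RT/nF) ln Q = 1.04 − (8.314×288)/(2×96500) × (2.996) = 1.040 − 0.037 = 1.003 V.

1.00 V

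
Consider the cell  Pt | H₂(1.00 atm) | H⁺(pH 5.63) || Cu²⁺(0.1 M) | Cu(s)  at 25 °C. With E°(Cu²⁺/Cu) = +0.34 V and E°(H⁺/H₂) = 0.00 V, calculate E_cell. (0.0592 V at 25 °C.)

0.64 V

The Cu²⁺/Cu couple is the cathode, so E°_cell = 0.34 V; n = 2.
[H⁺] = 10^(−5.63) = 2.3 × 10^-6 M, and Q = [H⁺]^2 / ([Cu²⁺]·P(H₂)) = 5.5 × 10^-11.
E = E° − (0.0592/2) log Q = 0.34 − (0.0592/2)(-10.260) = 0.644 V.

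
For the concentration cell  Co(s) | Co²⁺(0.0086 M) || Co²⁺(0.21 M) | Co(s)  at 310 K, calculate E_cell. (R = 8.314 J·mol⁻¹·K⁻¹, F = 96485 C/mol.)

Both half-cells are Co²⁺/Co, so E°_cell = 0. The concentrated side is the cathode; the cell reaction moves Co²⁺ from high to low concentration with n = 2.
Q = [Co²⁺]_dilute/[Co²⁺]_conc = 0.0086/0.21 = 0.0410.
E = 0 − (RT/nF) ln Q = −((8.314×310)/(2×96485))(-3.195) = 0.0427 V.

0.043 V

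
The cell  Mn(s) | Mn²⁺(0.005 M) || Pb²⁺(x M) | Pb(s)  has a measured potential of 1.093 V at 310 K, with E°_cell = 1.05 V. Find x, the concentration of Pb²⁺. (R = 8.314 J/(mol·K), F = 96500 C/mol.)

0.13 M

From the Nernst equation, ln Q = nF(E° − E)/RT = 2×96500×(1.05 − 1.093)/(8.314×310) = -3.220, so Q = 0.0400.
With Q = [Mn²⁺]/[Pb²⁺] and the known concentrations, [Pb²⁺] in the denominator gives [Pb²⁺] = 0.13 M.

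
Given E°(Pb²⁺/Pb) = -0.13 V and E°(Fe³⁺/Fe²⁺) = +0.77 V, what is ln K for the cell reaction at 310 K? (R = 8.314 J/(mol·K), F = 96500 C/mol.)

E°_cell = +0.77 − (-0.13) = 0.90 V, with n = 2 electrons transferred.
At equilibrium E = 0, so the Nernst equation gives ln K = nFE°/RT = (2)(96500)(0.90)/((8.314)(310)) = 67.40.

ln K = 67.4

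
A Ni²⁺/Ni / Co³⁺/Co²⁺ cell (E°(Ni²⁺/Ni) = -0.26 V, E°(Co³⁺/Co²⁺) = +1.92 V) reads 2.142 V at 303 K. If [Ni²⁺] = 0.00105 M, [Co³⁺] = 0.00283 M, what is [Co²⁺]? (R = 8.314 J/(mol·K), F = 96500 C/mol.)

From the Nernst equation, ln Q = nF(E° − E)/RT = 2×96500×(2.18 − 2.142)/(8.314×303) = 2.911, so Q = 18.4.
With Q = [Ni²⁺]·[Co²⁺]^2/[Co³⁺]^2 and the known concentrations, [Co²⁺]^2 in the numerator gives [Co²⁺] = 0.37 M.

0.37 M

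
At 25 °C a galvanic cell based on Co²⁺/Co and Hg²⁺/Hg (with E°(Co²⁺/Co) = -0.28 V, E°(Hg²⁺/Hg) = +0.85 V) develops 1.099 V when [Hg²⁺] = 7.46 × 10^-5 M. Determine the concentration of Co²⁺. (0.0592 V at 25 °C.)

8.3 × 10^-4 M

From the Nernst equation, log Q = n(E° − E)/0.0592 = 2(1.13 − 1.099)/0.0592 = 1.047, so Q = 11.2.
With Q = [Co²⁺]/[Hg²⁺] and the known concentrations, [Co²⁺] in the numerator gives [Co²⁺] = 8.3 × 10^-4 M.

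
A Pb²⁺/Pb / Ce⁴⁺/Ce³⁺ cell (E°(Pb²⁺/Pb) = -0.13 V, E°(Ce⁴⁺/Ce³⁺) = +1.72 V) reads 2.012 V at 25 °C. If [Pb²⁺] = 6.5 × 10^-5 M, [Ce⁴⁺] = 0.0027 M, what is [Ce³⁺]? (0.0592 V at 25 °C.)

From the Nernst equation, log Q = n(E° − E)/0.0592 = 2(1.85 − 2.012)/0.0592 = -5.473, so Q = 3.37 × 10^-6.
With Q = [Pb²⁺]·[Ce³⁺]^2/[Ce⁴⁺]^2 and the known concentrations, [Ce³⁺]^2 in the numerator gives [Ce³⁺] = 6.1 × 10^-4 M.

6.1 × 10^-4 M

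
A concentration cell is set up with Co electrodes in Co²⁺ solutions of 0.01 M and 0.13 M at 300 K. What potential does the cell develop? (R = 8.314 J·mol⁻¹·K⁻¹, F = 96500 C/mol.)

0.033 V

Both half-cells are Co²⁺/Co, so E°_cell = 0. The concentrated side is the cathode; the cell reaction moves Co²⁺ from high to low concentration with n = 2.
Q = [Co²⁺]_dilute/[Co²⁺]_conc = 0.01/0.13 = 0.0769.
E = 0 − (RT/nF) ln Q = −((8.314×300)/(2×96500))(-2.565) = 0.0331 V.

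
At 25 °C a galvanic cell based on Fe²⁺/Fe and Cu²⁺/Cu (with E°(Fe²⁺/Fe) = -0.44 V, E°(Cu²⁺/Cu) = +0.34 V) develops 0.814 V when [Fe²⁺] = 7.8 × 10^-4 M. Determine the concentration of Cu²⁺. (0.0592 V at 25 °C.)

From the Nernst equation, log Q = n(E° − E)/0.0592 = 2(0.78 − 0.814)/0.0592 = -1.149, so Q = 0.0710.
With Q = [Fe²⁺]/[Cu²⁺] and the known concentrations, [Cu²⁺] in the denominator gives [Cu²⁺] = 0.011 M.

0.011 M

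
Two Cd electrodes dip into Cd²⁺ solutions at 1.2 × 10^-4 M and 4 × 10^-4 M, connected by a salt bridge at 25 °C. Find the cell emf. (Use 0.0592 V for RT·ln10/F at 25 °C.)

0.015 V

Both half-cells are Cd²⁺/Cd, so E°_cell = 0. The concentrated side is the cathode; the cell reaction moves Cd²⁺ from high to low concentration with n = 2.
Q = [Cd²⁺]_dilute/[Cd²⁺]_conc = 1.2 × 10^-4/4 × 10^-4 = 0.300.
E = 0 − (0.0592/2) log Q = −(0.0592/2)(-0.523) = 0.0155 V.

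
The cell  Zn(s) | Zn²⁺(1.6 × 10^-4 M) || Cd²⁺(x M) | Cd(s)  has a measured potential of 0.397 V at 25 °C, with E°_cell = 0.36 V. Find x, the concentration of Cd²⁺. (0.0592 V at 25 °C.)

0.0028 M

From the Nernst equation, log Q = n(E° − E)/0.0592 = 2(0.36 − 0.397)/0.0592 = -1.250, so Q = 0.0562.
With Q = [Zn²⁺]/[Cd²⁺] and the known concentrations, [Cd²⁺] in the denominator gives [Cd²⁺] = 0.0028 M.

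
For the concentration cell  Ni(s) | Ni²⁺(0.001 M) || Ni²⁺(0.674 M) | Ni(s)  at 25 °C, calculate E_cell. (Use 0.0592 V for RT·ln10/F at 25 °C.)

Both half-cells are Ni²⁺/Ni, so E°_cell = 0. The concentrated side is the cathode; the cell reaction moves Ni²⁺ from high to low concentration with n = 2.
Q = [Ni²⁺]_dilute/[Ni²⁺]_conc = 0.001/0.674 = 0.00148.
E = 0 − (0.0592/2) log Q = −(0.0592/2)(-2.829) = 0.0837 V.

0.084 V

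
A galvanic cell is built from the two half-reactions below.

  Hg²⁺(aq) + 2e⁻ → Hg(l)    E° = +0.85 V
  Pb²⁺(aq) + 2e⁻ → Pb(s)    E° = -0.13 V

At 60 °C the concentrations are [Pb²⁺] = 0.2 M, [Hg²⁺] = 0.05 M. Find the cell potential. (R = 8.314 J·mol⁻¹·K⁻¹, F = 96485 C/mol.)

The Hg²⁺/Hg couple has the higher reduction potential and acts as the cathode, so E°_cell = +0.85 − (-0.13) = 0.98 V.
Balancing electrons gives n = 2; the reaction quotient is Q = [Pb²⁺]/[Hg²⁺] = 4.00.
E = E° − (RT/nF) ln Q = 0.98 − (8.314×333)/(2×96485) × (1.386) = 0.980 − 0.020 = 0.960 V.

0.960 V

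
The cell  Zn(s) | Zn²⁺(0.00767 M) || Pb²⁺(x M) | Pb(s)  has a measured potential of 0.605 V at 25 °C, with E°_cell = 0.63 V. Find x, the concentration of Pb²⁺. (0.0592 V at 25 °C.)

0.0011 M

From the Nernst equation, log Q = n(E° − E)/0.0592 = 2(0.63 − 0.605)/0.0592 = 0.845, so Q = 6.99.
With Q = [Zn²⁺]/[Pb²⁺] and the known concentrations, [Pb²⁺] in the denominator gives [Pb²⁺] = 0.0011 M.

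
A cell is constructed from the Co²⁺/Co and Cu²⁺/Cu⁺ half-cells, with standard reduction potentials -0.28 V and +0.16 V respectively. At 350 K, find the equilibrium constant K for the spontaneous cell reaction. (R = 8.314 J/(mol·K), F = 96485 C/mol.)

E°_cell = +0.16 − (-0.28) = 0.44 V, with n = 2 electrons transferred.
At equilibrium E = 0, so the Nernst equation gives ln K = nFE°/RT = (2)(96485)(0.44)/((8.314)(350)) = 29.18.
K = e^29.18 = 4.7 × 10^12.

4.7 × 10^12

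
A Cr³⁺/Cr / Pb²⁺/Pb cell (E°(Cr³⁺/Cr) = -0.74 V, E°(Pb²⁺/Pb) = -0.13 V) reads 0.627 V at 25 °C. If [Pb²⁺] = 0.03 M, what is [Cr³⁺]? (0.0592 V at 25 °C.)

7.1 × 10^-4 M

From the Nernst equation, log Q = n(E° − E)/0.0592 = 6(0.61 − 0.627)/0.0592 = -1.723, so Q = 0.0189.
With Q = [Cr³⁺]^2/[Pb²⁺]^3 and the known concentrations, [Cr³⁺]^2 in the numerator gives [Cr³⁺] = 7.1 × 10^-4 M.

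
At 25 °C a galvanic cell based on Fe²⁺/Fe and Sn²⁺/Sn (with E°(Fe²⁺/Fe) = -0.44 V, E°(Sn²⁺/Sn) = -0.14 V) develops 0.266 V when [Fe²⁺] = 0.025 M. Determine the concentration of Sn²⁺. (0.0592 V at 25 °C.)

0.0018 M

From the Nernst equation, log Q = n(E° − E)/0.0592 = 2(0.30 − 0.266)/0.0592 = 1.149, so Q = 14.1.
With Q = [Fe²⁺]/[Sn²⁺] and the known concentrations, [Sn²⁺] in the denominator gives [Sn²⁺] = 0.0018 M.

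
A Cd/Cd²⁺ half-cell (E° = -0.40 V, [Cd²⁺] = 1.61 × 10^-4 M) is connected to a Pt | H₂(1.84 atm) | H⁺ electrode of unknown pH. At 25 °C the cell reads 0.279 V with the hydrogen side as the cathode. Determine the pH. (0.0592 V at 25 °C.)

E°_cell = 0.40 V and n = 2.
log Q = n(E° − E)/0.0592 = 2×(0.40 − 0.279)/0.0592 = 4.088.
With Q = [Cd²⁺]·P(H₂) / [H⁺]^2, solving for [H⁺] gives log[H⁺] = -3.808, so pH = 3.81.

pH = 3.81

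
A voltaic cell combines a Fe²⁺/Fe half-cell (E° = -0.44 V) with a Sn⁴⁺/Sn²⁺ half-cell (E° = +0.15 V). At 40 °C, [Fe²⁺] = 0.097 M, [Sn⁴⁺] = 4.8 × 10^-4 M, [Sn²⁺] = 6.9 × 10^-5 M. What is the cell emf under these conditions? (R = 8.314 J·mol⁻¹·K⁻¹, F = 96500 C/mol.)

The Sn⁴⁺/Sn²⁺ couple has the higher reduction potential and acts as the cathode, so E°_cell = +0.15 − (-0.44) = 0.59 V.
Balancing electrons gives n = 2; the reaction quotient is Q = [Fe²⁺]·[Sn²⁺]/[Sn⁴⁺] = 0.0139.
E = E° − (RT/nF) ln Q = 0.59 − (8.314×313)/(2×96500) × (-4.273) = 0.590 + 0.058 = 0.648 V.

0.648 V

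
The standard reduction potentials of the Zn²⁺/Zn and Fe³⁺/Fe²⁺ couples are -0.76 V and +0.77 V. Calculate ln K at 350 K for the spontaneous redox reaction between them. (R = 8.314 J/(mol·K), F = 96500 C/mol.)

E°_cell = +0.77 − (-0.76) = 1.53 V, with n = 2 electrons transferred.
At equilibrium E = 0, so the Nernst equation gives ln K = nFE°/RT = (2)(96500)(1.53)/((8.314)(350)) = 101.48.

ln K = 101.5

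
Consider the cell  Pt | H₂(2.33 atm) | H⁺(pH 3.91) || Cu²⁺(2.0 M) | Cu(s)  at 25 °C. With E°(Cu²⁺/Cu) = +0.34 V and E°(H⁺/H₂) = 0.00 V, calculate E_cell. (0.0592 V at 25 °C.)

0.59 V

The Cu²⁺/Cu couple is the cathode, so E°_cell = 0.34 V; n = 2.
[H⁺] = 10^(−3.91) = 1.2 × 10^-4 M, and Q = [H⁺]^2 / ([Cu²⁺]·P(H₂)) = 3.25 × 10^-9.
E = E° − (0.0592/2) log Q = 0.34 − (0.0592/2)(-8.488) = 0.591 V.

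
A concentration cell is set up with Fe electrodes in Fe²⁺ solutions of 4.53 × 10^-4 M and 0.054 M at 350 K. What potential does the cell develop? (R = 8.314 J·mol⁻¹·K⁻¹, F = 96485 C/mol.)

0.072 V

Both half-cells are Fe²⁺/Fe, so E°_cell = 0. The concentrated side is the cathode; the cell reaction moves Fe²⁺ from high to low concentration with n = 2.
Q = [Fe²⁺]_dilute/[Fe²⁺]_conc = 4.53 × 10^-4/0.054 = 0.00839.
E = 0 − (RT/nF) ln Q = −((8.314×350)/(2×96485))(-4.781) = 0.0721 V.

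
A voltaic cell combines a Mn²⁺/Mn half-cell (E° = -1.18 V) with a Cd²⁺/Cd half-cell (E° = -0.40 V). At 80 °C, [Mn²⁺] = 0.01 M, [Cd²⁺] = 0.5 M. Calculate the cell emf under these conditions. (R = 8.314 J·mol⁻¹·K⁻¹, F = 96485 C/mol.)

The Cd²⁺/Cd couple has the higher reduction potential and acts as the cathode, so E°_cell = -0.40 − (-1.18) = 0.78 V.
Balancing electrons gives n = 2; the reaction quotient is Q = [Mn²⁺]/[Cd²⁺] = 0.0200.
E = E° − (RT/nF) ln Q = 0.78 − (8.314×353)/(2×96485) × (-3.912) = 0.780 + 0.059 = 0.839 V.

0.839 V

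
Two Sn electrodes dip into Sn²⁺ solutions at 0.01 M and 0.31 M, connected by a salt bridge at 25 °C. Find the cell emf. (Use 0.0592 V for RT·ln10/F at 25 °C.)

Both half-cells are Sn²⁺/Sn, so E°_cell = 0. The concentrated side is the cathode; the cell reaction moves Sn²⁺ from high to low concentration with n = 2.
Q = [Sn²⁺]_dilute/[Sn²⁺]_conc = 0.01/0.31 = 0.0323.
E = 0 − (0.0592/2) log Q = −(0.0592/2)(-1.491) = 0.0441 V.

0.044 V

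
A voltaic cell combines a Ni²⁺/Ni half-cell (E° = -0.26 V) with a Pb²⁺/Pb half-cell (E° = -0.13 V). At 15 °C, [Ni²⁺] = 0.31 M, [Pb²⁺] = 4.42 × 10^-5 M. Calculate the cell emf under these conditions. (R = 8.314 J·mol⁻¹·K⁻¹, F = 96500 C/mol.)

0.020 V

The Pb²⁺/Pb couple has the higher reduction potential and acts as the cathode, so E°_cell = -0.13 − (-0.26) = 0.13 V.
Balancing electrons gives n = 2; the reaction quotient is Q = [Ni²⁺]/[Pb²⁺] = 7010.
E = E° − (RT/nF) ln Q = 0.13 − (8.314×288)/(2×96500) × (8.856) = 0.130 − 0.110 = 0.020 V.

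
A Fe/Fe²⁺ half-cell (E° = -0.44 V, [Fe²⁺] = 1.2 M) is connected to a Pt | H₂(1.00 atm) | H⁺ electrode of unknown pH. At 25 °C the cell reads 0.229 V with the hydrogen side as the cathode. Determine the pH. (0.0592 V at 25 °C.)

pH = 3.52

E°_cell = 0.44 V and n = 2.
log Q = n(E° − E)/0.0592 = 2×(0.44 − 0.229)/0.0592 = 7.128.
With Q = [Fe²⁺]·P(H₂) / [H⁺]^2, solving for [H⁺] gives log[H⁺] = -3.525, so pH = 3.52.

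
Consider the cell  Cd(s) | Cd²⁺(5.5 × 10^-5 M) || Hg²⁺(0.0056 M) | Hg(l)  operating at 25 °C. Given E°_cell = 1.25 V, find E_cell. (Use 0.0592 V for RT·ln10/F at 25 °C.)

1.31 V

Balancing electrons gives n = 2; the reaction quotient is Q = [Cd²⁺]/[Hg²⁺] = 0.00982.
At 25 °C, E = E° − (0.0592/n) log Q = 1.25 − (0.0592/2)(-2.008) = 1.250 + 0.059 = 1.309 V.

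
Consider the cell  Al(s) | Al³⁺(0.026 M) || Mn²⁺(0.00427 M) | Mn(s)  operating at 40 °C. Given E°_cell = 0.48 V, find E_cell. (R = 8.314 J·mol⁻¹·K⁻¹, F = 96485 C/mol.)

Balancing electrons gives n = 6; the reaction quotient is Q = [Al³⁺]^2/[Mn²⁺]^3 = 8680.
E = E° − (RT/nF) ln Q = 0.48 − (8.314×313)/(6×96485) × (9.069) = 0.480 − 0.041 = 0.439 V.

0.439 V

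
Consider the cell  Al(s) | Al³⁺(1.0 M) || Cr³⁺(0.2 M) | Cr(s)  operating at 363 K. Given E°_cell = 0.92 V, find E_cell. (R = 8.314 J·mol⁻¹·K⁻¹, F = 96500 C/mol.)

0.903 V

Balancing electrons gives n = 3; the reaction quotient is Q = [Al³⁺]/[Cr³⁺] = 5.00.
E = E° − (RT/nF) ln Q = 0.92 − (8.314×363)/(3×96500) × (1.609) = 0.920 − 0.017 = 0.903 V.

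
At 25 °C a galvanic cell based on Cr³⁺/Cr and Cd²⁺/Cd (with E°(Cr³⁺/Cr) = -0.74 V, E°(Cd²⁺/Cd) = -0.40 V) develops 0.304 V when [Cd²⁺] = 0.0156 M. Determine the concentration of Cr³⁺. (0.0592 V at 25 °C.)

From the Nernst equation, log Q = n(E° − E)/0.0592 = 6(0.34 − 0.304)/0.0592 = 3.649, so Q = 4450.
With Q = [Cr³⁺]^2/[Cd²⁺]^3 and the known concentrations, [Cr³⁺]^2 in the numerator gives [Cr³⁺] = 0.13 M.

0.13 M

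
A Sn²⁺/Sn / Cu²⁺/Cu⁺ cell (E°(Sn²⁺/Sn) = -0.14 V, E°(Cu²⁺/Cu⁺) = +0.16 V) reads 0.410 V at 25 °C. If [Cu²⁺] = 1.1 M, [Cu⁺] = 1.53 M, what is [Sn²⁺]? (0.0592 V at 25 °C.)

From the Nernst equation, log Q = n(E° − E)/0.0592 = 2(0.30 − 0.410)/0.0592 = -3.716, so Q = 1.92 × 10^-4.
With Q = [Sn²⁺]·[Cu⁺]^2/[Cu²⁺]^2 and the known concentrations, [Sn²⁺] in the numerator gives [Sn²⁺] = 9.9 × 10^-5 M.

9.9 × 10^-5 M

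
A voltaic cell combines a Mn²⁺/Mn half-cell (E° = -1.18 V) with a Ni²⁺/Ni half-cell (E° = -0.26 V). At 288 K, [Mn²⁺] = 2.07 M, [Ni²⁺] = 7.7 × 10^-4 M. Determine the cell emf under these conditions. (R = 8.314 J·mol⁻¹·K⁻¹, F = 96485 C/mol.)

The Ni²⁺/Ni couple has the higher reduction potential and acts as the cathode, so E°_cell = -0.26 − (-1.18) = 0.92 V.
Balancing electrons gives n = 2; the reaction quotient is Q = [Mn²⁺]/[Ni²⁺] = 2690.
E = E° − (RT/nF) ln Q = 0.92 − (8.314×288)/(2×96485) × (7.897) = 0.920 − 0.098 = 0.822 V.

0.822 V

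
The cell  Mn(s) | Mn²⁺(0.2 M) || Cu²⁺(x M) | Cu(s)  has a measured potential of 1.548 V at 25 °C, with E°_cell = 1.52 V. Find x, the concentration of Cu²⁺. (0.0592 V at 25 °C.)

From the Nernst equation, log Q = n(E° − E)/0.0592 = 2(1.52 − 1.548)/0.0592 = -0.946, so Q = 0.113.
With Q = [Mn²⁺]/[Cu²⁺] and the known concentrations, [Cu²⁺] in the denominator gives [Cu²⁺] = 1.8 M.

1.8 M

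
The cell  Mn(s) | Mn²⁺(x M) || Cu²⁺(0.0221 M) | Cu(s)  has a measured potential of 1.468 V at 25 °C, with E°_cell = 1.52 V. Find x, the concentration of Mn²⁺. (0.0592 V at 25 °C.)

1.3 M

From the Nernst equation, log Q = n(E° − E)/0.0592 = 2(1.52 − 1.468)/0.0592 = 1.757, so Q = 57.1.
With Q = [Mn²⁺]/[Cu²⁺] and the known concentrations, [Mn²⁺] in the numerator gives [Mn²⁺] = 1.3 M.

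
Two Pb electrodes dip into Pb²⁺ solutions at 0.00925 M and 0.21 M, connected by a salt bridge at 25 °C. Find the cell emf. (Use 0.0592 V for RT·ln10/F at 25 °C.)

Both half-cells are Pb²⁺/Pb, so E°_cell = 0. The concentrated side is the cathode; the cell reaction moves Pb²⁺ from high to low concentration with n = 2.
Q = [Pb²⁺]_dilute/[Pb²⁺]_conc = 0.00925/0.21 = 0.0440.
E = 0 − (0.0592/2) log Q = −(0.0592/2)(-1.356) = 0.0401 V.

0.040 V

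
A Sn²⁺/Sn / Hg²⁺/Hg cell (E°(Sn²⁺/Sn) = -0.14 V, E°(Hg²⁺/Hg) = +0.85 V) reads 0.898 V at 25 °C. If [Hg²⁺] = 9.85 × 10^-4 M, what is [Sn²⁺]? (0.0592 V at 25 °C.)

1.3 M

From the Nernst equation, log Q = n(E° − E)/0.0592 = 2(0.99 − 0.898)/0.0592 = 3.108, so Q = 1280.
With Q = [Sn²⁺]/[Hg²⁺] and the known concentrations, [Sn²⁺] in the numerator gives [Sn²⁺] = 1.3 M.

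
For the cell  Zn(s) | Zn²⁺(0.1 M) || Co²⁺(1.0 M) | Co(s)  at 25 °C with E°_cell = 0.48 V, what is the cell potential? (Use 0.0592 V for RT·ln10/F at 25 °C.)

Balancing electrons gives n = 2; the reaction quotient is Q = [Zn²⁺]/[Co²⁺] = 0.100.
At 25 °C, E = E° − (0.0592/n) log Q = 0.48 − (0.0592/2)(-1.000) = 0.480 + 0.030 = 0.510 V.

0.510 V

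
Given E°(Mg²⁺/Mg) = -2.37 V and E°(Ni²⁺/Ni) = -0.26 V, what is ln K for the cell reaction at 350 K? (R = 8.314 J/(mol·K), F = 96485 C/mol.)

E°_cell = -0.26 − (-2.37) = 2.11 V, with n = 2 electrons transferred.
At equilibrium E = 0, so the Nernst equation gives ln K = nFE°/RT = (2)(96485)(2.11)/((8.314)(350)) = 139.92.

ln K = 139.9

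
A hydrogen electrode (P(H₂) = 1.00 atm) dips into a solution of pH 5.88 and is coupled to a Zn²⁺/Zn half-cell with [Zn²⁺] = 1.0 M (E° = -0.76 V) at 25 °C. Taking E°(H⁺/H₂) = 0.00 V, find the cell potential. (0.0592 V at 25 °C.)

0.41 V

The hydrogen couple is the cathode, so E°_cell = 0.76 V; n = 2.
[H⁺] = 10^(−5.88) = 1.3 × 10^-6 M, and Q = [Zn²⁺]·P(H₂) / [H⁺]^2 = 5.75 × 10^11.
E = E° − (0.0592/2) log Q = 0.76 − (0.0592/2)(11.760) = 0.412 V.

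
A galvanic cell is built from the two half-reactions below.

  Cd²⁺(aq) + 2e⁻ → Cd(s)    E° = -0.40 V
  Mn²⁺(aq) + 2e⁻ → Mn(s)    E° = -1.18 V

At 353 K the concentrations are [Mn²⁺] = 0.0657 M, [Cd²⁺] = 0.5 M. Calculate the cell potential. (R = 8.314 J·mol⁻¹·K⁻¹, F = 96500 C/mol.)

0.811 V

The Cd²⁺/Cd couple has the higher reduction potential and acts as the cathode, so E°_cell = -0.40 − (-1.18) = 0.78 V.
Balancing electrons gives n = 2; the reaction quotient is Q = [Mn²⁺]/[Cd²⁺] = 0.131.
E = E° − (RT/nF) ln Q = 0.78 − (8.314×353)/(2×96500) × (-2.030) = 0.780 + 0.031 = 0.811 V.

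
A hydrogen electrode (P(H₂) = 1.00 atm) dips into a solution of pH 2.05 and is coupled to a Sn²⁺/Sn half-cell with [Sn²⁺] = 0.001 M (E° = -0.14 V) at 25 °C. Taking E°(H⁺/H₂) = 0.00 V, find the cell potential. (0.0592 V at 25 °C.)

0.11 V

The hydrogen couple is the cathode, so E°_cell = 0.14 V; n = 2.
[H⁺] = 10^(−2.05) = 0.0089 M, and Q = [Sn²⁺]·P(H₂) / [H⁺]^2 = 12.6.
E = E° − (0.0592/2) log Q = 0.14 − (0.0592/2)(1.100) = 0.107 V.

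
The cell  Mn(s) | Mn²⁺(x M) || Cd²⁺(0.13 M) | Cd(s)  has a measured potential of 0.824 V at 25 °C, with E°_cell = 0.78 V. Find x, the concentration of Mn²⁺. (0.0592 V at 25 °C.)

From the Nernst equation, log Q = n(E° − E)/0.0592 = 2(0.78 − 0.824)/0.0592 = -1.486, so Q = 0.0326.
With Q = [Mn²⁺]/[Cd²⁺] and the known concentrations, [Mn²⁺] in the numerator gives [Mn²⁺] = 0.0042 M.

0.0042 M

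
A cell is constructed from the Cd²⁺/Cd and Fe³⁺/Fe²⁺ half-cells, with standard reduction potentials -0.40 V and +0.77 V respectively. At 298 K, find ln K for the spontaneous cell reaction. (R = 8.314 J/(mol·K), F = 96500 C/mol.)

E°_cell = +0.77 − (-0.40) = 1.17 V, with n = 2 electrons transferred.
At equilibrium E = 0, so the Nernst equation gives ln K = nFE°/RT = (2)(96500)(1.17)/((8.314)(298)) = 91.14.

ln K = 91.1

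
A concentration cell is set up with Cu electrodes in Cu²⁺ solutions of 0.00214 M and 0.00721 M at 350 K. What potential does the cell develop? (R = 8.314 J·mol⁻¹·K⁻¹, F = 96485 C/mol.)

0.018 V

Both half-cells are Cu²⁺/Cu, so E°_cell = 0. The concentrated side is the cathode; the cell reaction moves Cu²⁺ from high to low concentration with n = 2.
Q = [Cu²⁺]_dilute/[Cu²⁺]_conc = 0.00214/0.00721 = 0.297.
E = 0 − (RT/nF) ln Q = −((8.314×350)/(2×96485))(-1.215) = 0.0183 V.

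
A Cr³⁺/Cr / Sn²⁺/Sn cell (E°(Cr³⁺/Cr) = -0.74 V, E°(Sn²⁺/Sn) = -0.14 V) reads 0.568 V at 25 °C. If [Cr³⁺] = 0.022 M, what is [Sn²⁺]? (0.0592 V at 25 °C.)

From the Nernst equation, log Q = n(E° − E)/0.0592 = 6(0.60 − 0.568)/0.0592 = 3.243, so Q = 1750.
With Q = [Cr³⁺]^2/[Sn²⁺]^3 and the known concentrations, [Sn²⁺]^3 in the denominator gives [Sn²⁺] = 0.0065 M.

0.0065 M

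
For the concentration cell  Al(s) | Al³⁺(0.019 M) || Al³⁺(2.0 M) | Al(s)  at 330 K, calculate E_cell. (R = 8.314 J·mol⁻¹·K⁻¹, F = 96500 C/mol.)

Both half-cells are Al³⁺/Al, so E°_cell = 0. The concentrated side is the cathode; the cell reaction moves Al³⁺ from high to low concentration with n = 3.
Q = [Al³⁺]_dilute/[Al³⁺]_conc = 0.019/2.0 = 0.00950.
E = 0 − (RT/nF) ln Q = −((8.314×330)/(3×96500))(-4.656) = 0.0441 V.

0.044 V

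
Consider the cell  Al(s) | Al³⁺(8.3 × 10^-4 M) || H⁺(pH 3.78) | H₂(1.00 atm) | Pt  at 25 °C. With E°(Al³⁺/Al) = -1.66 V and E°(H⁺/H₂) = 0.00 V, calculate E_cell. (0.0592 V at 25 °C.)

The hydrogen couple is the cathode, so E°_cell = 1.66 V; n = 6.
[H⁺] = 10^(−3.78) = 1.7 × 10^-4 M, and Q = [Al³⁺]^2·P(H₂)^3 / [H⁺]^6 = 3.3 × 10^16.
E = E° − (0.0592/6) log Q = 1.66 − (0.0592/6)(16.518) = 1.497 V.

1.50 V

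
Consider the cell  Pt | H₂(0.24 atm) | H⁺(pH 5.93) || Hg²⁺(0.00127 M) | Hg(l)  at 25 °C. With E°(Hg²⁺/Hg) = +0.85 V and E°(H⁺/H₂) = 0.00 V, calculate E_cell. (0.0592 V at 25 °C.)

1.10 V

The Hg²⁺/Hg couple is the cathode, so E°_cell = 0.85 V; n = 2.
[H⁺] = 10^(−5.93) = 1.2 × 10^-6 M, and Q = [H⁺]^2 / ([Hg²⁺]·P(H₂)) = 4.53 × 10^-9.
E = E° − (0.0592/2) log Q = 0.85 − (0.0592/2)(-8.344) = 1.097 V.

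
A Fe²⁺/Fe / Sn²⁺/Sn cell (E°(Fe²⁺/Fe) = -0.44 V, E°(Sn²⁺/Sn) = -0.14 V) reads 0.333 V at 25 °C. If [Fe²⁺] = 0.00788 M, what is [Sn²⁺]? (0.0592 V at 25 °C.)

From the Nernst equation, log Q = n(E° − E)/0.0592 = 2(0.30 − 0.333)/0.0592 = -1.115, so Q = 0.0768.
With Q = [Fe²⁺]/[Sn²⁺] and the known concentrations, [Sn²⁺] in the denominator gives [Sn²⁺] = 0.1 M.

0.1 M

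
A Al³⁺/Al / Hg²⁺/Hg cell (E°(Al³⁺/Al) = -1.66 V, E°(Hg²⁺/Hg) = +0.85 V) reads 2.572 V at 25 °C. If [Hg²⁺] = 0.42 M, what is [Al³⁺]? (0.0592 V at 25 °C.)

2 × 10^-4 M

From the Nernst equation, log Q = n(E° − E)/0.0592 = 6(2.51 − 2.572)/0.0592 = -6.284, so Q = 5.2 × 10^-7.
With Q = [Al³⁺]^2/[Hg²⁺]^3 and the known concentrations, [Al³⁺]^2 in the numerator gives [Al³⁺] = 2 × 10^-4 M.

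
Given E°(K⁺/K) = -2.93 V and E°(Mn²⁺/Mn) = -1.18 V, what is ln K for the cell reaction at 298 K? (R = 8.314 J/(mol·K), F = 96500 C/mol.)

E°_cell = -1.18 − (-2.93) = 1.75 V, with n = 2 electrons transferred.
At equilibrium E = 0, so the Nernst equation gives ln K = nFE°/RT = (2)(96500)(1.75)/((8.314)(298)) = 136.32.

ln K = 136.3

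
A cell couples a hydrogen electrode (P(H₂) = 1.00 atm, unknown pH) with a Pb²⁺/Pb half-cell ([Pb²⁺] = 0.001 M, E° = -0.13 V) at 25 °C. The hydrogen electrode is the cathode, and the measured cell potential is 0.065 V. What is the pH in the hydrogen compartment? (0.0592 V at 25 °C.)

pH = 2.60

E°_cell = 0.13 V and n = 2.
log Q = n(E° − E)/0.0592 = 2×(0.13 − 0.065)/0.0592 = 2.196.
With Q = [Pb²⁺]·P(H₂) / [H⁺]^2, solving for [H⁺] gives log[H⁺] = -2.598, so pH = 2.60.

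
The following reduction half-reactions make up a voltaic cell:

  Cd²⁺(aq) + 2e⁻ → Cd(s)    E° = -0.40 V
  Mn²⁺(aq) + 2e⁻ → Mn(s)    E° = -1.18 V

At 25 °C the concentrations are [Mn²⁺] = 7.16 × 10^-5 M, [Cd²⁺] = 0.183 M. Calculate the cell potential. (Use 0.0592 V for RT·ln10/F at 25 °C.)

0.881 V

The Cd²⁺/Cd couple has the higher reduction potential and acts as the cathode, so E°_cell = -0.40 − (-1.18) = 0.78 V.
Balancing electrons gives n = 2; the reaction quotient is Q = [Mn²⁺]/[Cd²⁺] = 3.91 × 10^-4.
At 25 °C, E = E° − (0.0592/n) log Q = 0.78 − (0.0592/2)(-3.408) = 0.780 + 0.101 = 0.881 V.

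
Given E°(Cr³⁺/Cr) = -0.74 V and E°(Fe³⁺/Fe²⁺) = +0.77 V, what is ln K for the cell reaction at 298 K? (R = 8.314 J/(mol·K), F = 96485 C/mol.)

E°_cell = +0.77 − (-0.74) = 1.51 V, with n = 3 electrons transferred.
At equilibrium E = 0, so the Nernst equation gives ln K = nFE°/RT = (3)(96485)(1.51)/((8.314)(298)) = 176.41.

ln K = 176.4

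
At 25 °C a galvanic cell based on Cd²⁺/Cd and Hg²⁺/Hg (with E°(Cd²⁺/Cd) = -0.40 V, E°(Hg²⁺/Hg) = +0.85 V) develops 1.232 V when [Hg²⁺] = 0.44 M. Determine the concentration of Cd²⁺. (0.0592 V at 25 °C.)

1.8 M

From the Nernst equation, log Q = n(E° − E)/0.0592 = 2(1.25 − 1.232)/0.0592 = 0.608, so Q = 4.06.
With Q = [Cd²⁺]/[Hg²⁺] and the known concentrations, [Cd²⁺] in the numerator gives [Cd²⁺] = 1.8 M.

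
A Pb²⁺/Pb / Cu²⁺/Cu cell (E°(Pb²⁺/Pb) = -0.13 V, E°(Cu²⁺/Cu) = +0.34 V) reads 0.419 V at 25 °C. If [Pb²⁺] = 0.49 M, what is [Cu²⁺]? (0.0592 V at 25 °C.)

From the Nernst equation, log Q = n(E° − E)/0.0592 = 2(0.47 − 0.419)/0.0592 = 1.723, so Q = 52.8.
With Q = [Pb²⁺]/[Cu²⁺] and the known concentrations, [Cu²⁺] in the denominator gives [Cu²⁺] = 0.0093 M.

0.0093 M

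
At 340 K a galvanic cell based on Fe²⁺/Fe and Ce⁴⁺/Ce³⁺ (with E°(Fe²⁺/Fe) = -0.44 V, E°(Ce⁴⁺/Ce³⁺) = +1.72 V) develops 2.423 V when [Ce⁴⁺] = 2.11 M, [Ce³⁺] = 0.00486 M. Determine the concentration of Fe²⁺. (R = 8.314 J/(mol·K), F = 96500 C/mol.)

From the Nernst equation, ln Q = nF(E° − E)/RT = 2×96500×(2.16 − 2.423)/(8.314×340) = -17.957, so Q = 1.59 × 10^-8.
With Q = [Fe²⁺]·[Ce³⁺]^2/[Ce⁴⁺]^2 and the known concentrations, [Fe²⁺] in the numerator gives [Fe²⁺] = 0.003 M.

0.003 M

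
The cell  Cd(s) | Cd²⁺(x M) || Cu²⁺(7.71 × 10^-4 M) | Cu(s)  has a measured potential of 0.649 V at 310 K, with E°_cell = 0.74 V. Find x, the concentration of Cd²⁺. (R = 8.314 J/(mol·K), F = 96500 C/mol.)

From the Nernst equation, ln Q = nF(E° − E)/RT = 2×96500×(0.74 − 0.649)/(8.314×310) = 6.814, so Q = 911.
With Q = [Cd²⁺]/[Cu²⁺] and the known concentrations, [Cd²⁺] in the numerator gives [Cd²⁺] = 0.7 M.

0.7 M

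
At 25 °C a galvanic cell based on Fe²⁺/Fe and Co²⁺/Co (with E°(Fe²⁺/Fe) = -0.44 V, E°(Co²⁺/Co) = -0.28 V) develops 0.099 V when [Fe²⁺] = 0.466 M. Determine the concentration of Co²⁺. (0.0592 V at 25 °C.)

From the Nernst equation, log Q = n(E° − E)/0.0592 = 2(0.16 − 0.099)/0.0592 = 2.061, so Q = 115.
With Q = [Fe²⁺]/[Co²⁺] and the known concentrations, [Co²⁺] in the denominator gives [Co²⁺] = 0.0041 M.

0.0041 M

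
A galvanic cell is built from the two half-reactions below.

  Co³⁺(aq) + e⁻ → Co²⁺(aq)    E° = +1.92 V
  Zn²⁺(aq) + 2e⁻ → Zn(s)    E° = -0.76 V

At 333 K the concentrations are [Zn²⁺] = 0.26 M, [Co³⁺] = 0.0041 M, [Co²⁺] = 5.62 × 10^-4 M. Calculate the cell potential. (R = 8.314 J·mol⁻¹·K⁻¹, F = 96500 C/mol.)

2.76 V

The Co³⁺/Co²⁺ couple has the higher reduction potential and acts as the cathode, so E°_cell = +1.92 − (-0.76) = 2.68 V.
Balancing electrons gives n = 2; the reaction quotient is Q = [Zn²⁺]·[Co²⁺]^2/[Co³⁺]^2 = 0.00489.
E = E° − (RT/nF) ln Q = 2.68 − (8.314×333)/(2×96500) × (-5.322) = 2.680 + 0.076 = 2.756 V.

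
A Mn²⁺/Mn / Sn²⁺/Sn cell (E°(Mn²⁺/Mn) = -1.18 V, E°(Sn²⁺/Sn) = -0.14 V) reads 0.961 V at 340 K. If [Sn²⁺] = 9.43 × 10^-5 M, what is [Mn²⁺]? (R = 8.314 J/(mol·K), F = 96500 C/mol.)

From the Nernst equation, ln Q = nF(E° − E)/RT = 2×96500×(1.04 − 0.961)/(8.314×340) = 5.394, so Q = 220.
With Q = [Mn²⁺]/[Sn²⁺] and the known concentrations, [Mn²⁺] in the numerator gives [Mn²⁺] = 0.021 M.

0.021 M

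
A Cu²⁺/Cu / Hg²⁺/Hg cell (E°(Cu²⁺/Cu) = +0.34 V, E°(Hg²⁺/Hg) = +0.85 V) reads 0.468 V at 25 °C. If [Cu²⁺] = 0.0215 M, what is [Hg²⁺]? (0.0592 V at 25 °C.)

From the Nernst equation, log Q = n(E° − E)/0.0592 = 2(0.51 − 0.468)/0.0592 = 1.419, so Q = 26.2.
With Q = [Cu²⁺]/[Hg²⁺] and the known concentrations, [Hg²⁺] in the denominator gives [Hg²⁺] = 8.2 × 10^-4 M.

8.2 × 10^-4 M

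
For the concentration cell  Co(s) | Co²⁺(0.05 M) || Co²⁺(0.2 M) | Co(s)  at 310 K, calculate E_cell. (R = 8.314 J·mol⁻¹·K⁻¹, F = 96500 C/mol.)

Both half-cells are Co²⁺/Co, so E°_cell = 0. The concentrated side is the cathode; the cell reaction moves Co²⁺ from high to low concentration with n = 2.
Q = [Co²⁺]_dilute/[Co²⁺]_conc = 0.05/0.2 = 0.250.
E = 0 − (RT/nF) ln Q = −((8.314×310)/(2×96500))(-1.386) = 0.0185 V.

0.019 V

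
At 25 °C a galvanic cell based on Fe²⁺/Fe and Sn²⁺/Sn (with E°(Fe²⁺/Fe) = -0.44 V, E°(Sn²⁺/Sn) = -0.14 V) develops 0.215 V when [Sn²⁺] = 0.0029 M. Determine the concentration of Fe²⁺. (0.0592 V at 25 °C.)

2.2 M

From the Nernst equation, log Q = n(E° − E)/0.0592 = 2(0.30 − 0.215)/0.0592 = 2.872, so Q = 744.
With Q = [Fe²⁺]/[Sn²⁺] and the known concentrations, [Fe²⁺] in the numerator gives [Fe²⁺] = 2.2 M.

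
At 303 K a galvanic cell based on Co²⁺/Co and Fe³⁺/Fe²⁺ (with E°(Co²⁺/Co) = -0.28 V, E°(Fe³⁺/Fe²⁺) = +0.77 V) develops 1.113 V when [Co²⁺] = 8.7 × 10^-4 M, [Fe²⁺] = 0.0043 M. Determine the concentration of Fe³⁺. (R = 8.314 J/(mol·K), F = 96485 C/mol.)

From the Nernst equation, ln Q = nF(E° − E)/RT = 2×96485×(1.05 − 1.113)/(8.314×303) = -4.826, so Q = 0.00802.
With Q = [Co²⁺]·[Fe²⁺]^2/[Fe³⁺]^2 and the known concentrations, [Fe³⁺]^2 in the denominator gives [Fe³⁺] = 0.0014 M.

0.0014 M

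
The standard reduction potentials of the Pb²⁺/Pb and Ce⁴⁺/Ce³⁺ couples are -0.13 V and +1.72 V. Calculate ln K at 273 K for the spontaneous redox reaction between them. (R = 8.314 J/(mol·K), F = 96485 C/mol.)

E°_cell = +1.72 − (-0.13) = 1.85 V, with n = 2 electrons transferred.
At equilibrium E = 0, so the Nernst equation gives ln K = nFE°/RT = (2)(96485)(1.85)/((8.314)(273)) = 157.29.

ln K = 157.3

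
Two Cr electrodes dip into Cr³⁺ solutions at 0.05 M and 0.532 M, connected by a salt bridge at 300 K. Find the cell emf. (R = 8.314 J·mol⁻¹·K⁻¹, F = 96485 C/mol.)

0.020 V

Both half-cells are Cr³⁺/Cr, so E°_cell = 0. The concentrated side is the cathode; the cell reaction moves Cr³⁺ from high to low concentration with n = 3.
Q = [Cr³⁺]_dilute/[Cr³⁺]_conc = 0.05/0.532 = 0.0940.
E = 0 − (RT/nF) ln Q = −((8.314×300)/(3×96485))(-2.365) = 0.0204 V.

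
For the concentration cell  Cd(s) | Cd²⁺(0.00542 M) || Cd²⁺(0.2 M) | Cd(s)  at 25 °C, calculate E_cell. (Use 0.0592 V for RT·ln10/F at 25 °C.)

Both half-cells are Cd²⁺/Cd, so E°_cell = 0. The concentrated side is the cathode; the cell reaction moves Cd²⁺ from high to low concentration with n = 2.
Q = [Cd²⁺]_dilute/[Cd²⁺]_conc = 0.00542/0.2 = 0.0271.
E = 0 − (0.0592/2) log Q = −(0.0592/2)(-1.567) = 0.0464 V.

0.046 V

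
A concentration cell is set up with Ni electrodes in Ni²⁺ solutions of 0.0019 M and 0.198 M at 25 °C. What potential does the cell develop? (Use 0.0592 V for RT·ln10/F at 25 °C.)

Both half-cells are Ni²⁺/Ni, so E°_cell = 0. The concentrated side is the cathode; the cell reaction moves Ni²⁺ from high to low concentration with n = 2.
Q = [Ni²⁺]_dilute/[Ni²⁺]_conc = 0.0019/0.198 = 0.00960.
E = 0 − (0.0592/2) log Q = −(0.0592/2)(-2.018) = 0.0597 V.

0.060 V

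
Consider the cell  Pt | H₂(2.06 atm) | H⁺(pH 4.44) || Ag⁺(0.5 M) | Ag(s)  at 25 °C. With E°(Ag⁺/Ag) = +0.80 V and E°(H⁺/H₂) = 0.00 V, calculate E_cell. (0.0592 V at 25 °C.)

1.05 V

The Ag⁺/Ag couple is the cathode, so E°_cell = 0.80 V; n = 2.
[H⁺] = 10^(−4.44) = 3.6 × 10^-5 M, and Q = [H⁺]^2 / ([Ag⁺]^2·P(H₂)) = 2.56 × 10^-9.
E = E° − (0.0592/2) log Q = 0.80 − (0.0592/2)(-8.592) = 1.054 V.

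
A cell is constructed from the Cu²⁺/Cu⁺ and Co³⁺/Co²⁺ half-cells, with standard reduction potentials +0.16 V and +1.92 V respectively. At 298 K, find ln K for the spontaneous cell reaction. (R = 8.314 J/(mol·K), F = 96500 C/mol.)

ln K = 68.6

E°_cell = +1.92 − (+0.16) = 1.76 V, with n = 1 electron transferred.
At equilibrium E = 0, so the Nernst equation gives ln K = nFE°/RT = (1)(96500)(1.76)/((8.314)(298)) = 68.55.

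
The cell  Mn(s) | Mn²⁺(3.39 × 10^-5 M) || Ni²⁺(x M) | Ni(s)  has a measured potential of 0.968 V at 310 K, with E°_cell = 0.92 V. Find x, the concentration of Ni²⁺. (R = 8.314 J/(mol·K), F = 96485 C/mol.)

0.0012 M

From the Nernst equation, ln Q = nF(E° − E)/RT = 2×96485×(0.92 − 0.968)/(8.314×310) = -3.594, so Q = 0.0275.
With Q = [Mn²⁺]/[Ni²⁺] and the known concentrations, [Ni²⁺] in the denominator gives [Ni²⁺] = 0.0012 M.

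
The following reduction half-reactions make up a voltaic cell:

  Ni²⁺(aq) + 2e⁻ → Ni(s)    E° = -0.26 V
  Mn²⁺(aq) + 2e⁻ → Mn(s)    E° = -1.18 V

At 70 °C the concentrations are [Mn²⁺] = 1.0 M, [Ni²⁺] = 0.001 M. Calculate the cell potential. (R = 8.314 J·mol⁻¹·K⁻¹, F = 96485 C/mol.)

0.818 V

The Ni²⁺/Ni couple has the higher reduction potential and acts as the cathode, so E°_cell = -0.26 − (-1.18) = 0.92 V.
Balancing electrons gives n = 2; the reaction quotient is Q = [Mn²⁺]/[Ni²⁺] = 1000.
E = E° − (RT/nF) ln Q = 0.92 − (8.314×343)/(2×96485) × (6.908) = 0.920 − 0.102 = 0.818 V.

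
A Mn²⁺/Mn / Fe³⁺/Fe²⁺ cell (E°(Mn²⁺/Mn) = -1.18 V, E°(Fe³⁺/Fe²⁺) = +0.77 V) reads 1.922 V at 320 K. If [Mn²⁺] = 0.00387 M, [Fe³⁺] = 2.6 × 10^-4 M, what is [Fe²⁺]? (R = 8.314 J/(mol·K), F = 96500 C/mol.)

0.012 M

From the Nernst equation, ln Q = nF(E° − E)/RT = 2×96500×(1.95 − 1.922)/(8.314×320) = 2.031, so Q = 7.62.
With Q = [Mn²⁺]·[Fe²⁺]^2/[Fe³⁺]^2 and the known concentrations, [Fe²⁺]^2 in the numerator gives [Fe²⁺] = 0.012 M.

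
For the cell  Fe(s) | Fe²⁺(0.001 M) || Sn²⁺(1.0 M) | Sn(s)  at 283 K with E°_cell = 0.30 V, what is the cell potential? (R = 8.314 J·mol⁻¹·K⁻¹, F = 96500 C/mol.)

0.384 V

Balancing electrons gives n = 2; the reaction quotient is Q = [Fe²⁺]/[Sn²⁺] = 0.00100.
E = E° − (RT/nF) ln Q = 0.30 − (8.314×283)/(2×96500) × (-6.908) = 0.300 + 0.084 = 0.384 V.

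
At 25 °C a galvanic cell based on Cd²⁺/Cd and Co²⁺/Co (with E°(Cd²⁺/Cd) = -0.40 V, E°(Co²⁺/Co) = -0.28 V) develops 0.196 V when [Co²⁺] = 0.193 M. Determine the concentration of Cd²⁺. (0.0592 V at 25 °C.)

From the Nernst equation, log Q = n(E° − E)/0.0592 = 2(0.12 − 0.196)/0.0592 = -2.568, so Q = 0.00271.
With Q = [Cd²⁺]/[Co²⁺] and the known concentrations, [Cd²⁺] in the numerator gives [Cd²⁺] = 5.2 × 10^-4 M.

5.2 × 10^-4 M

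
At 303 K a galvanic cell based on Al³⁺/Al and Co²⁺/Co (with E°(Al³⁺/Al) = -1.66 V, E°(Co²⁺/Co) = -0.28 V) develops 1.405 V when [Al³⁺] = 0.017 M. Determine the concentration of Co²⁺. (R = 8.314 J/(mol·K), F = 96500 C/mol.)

0.45 M

From the Nernst equation, ln Q = nF(E° − E)/RT = 6×96500×(1.38 − 1.405)/(8.314×303) = -5.746, so Q = 0.00320.
With Q = [Al³⁺]^2/[Co²⁺]^3 and the known concentrations, [Co²⁺]^3 in the denominator gives [Co²⁺] = 0.45 M.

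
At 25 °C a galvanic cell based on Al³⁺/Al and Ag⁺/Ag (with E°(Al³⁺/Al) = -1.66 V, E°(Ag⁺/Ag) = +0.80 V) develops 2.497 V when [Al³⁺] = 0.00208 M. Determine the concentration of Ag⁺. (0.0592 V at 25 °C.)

From the Nernst equation, log Q = n(E° − E)/0.0592 = 3(2.46 − 2.497)/0.0592 = -1.875, so Q = 0.0133.
With Q = [Al³⁺]/[Ag⁺]^3 and the known concentrations, [Ag⁺]^3 in the denominator gives [Ag⁺] = 0.54 M.

0.54 M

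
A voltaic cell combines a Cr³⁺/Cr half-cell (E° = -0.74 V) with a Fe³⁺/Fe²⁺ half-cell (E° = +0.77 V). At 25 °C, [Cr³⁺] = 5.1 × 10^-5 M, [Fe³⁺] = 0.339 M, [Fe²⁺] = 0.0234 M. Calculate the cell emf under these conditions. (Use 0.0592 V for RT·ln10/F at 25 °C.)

The Fe³⁺/Fe²⁺ couple has the higher reduction potential and acts as the cathode, so E°_cell = +0.77 − (-0.74) = 1.51 V.
Balancing electrons gives n = 3; the reaction quotient is Q = [Cr³⁺]·[Fe²⁺]^3/[Fe³⁺]^3 = 1.68 × 10^-8.
At 25 °C, E = E° − (0.0592/n) log Q = 1.51 − (0.0592/3)(-7.775) = 1.510 + 0.153 = 1.663 V.

1.66 V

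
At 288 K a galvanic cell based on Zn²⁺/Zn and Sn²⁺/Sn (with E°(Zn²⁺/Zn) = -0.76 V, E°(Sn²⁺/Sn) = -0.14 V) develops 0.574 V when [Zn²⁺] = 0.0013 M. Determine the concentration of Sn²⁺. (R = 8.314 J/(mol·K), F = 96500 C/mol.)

From the Nernst equation, ln Q = nF(E° − E)/RT = 2×96500×(0.62 − 0.574)/(8.314×288) = 3.708, so Q = 40.8.
With Q = [Zn²⁺]/[Sn²⁺] and the known concentrations, [Sn²⁺] in the denominator gives [Sn²⁺] = 3.2 × 10^-5 M.

3.2 × 10^-5 M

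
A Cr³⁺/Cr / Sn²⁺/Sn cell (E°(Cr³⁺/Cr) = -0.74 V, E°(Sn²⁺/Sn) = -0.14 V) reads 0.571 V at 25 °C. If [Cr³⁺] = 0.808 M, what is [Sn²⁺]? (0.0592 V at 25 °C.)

From the Nernst equation, log Q = n(E° − E)/0.0592 = 6(0.60 − 0.571)/0.0592 = 2.939, so Q = 869.
With Q = [Cr³⁺]^2/[Sn²⁺]^3 and the known concentrations, [Sn²⁺]^3 in the denominator gives [Sn²⁺] = 0.091 M.

0.091 M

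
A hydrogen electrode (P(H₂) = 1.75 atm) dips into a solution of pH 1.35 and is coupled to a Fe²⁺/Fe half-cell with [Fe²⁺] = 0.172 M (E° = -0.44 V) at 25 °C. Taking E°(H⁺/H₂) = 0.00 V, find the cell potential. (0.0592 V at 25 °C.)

The hydrogen couple is the cathode, so E°_cell = 0.44 V; n = 2.
[H⁺] = 10^(−1.35) = 0.045 M, and Q = [Fe²⁺]·P(H₂) / [H⁺]^2 = 151.
E = E° − (0.0592/2) log Q = 0.44 − (0.0592/2)(2.179) = 0.376 V.

0.38 V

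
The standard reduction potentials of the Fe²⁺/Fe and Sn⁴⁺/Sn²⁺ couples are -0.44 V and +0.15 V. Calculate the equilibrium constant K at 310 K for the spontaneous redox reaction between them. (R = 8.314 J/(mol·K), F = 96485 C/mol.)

1.5 × 10^19

E°_cell = +0.15 − (-0.44) = 0.59 V, with n = 2 electrons transferred.
At equilibrium E = 0, so the Nernst equation gives ln K = nFE°/RT = (2)(96485)(0.59)/((8.314)(310)) = 44.17.
K = e^44.17 = 1.5 × 10^19.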